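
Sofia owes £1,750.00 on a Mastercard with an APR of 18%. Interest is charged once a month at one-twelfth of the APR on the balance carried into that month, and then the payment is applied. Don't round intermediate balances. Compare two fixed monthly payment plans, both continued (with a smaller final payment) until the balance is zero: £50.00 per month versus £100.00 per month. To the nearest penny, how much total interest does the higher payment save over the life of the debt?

Monthly rate r = 18%/12 = 1.5% = 0.015.
At £50.00/mo: n = ⌈−ln(1 − rB₀/P)/ln(1+r)⌉ = 51 payments (last £0.03); total interest = total paid − £1,750.00 = £750.03.
At £100.00/mo: 21 payments (last £45.30); total interest £295.30.
Interest saved = £750.03 − £295.30 = £454.73.

£454.73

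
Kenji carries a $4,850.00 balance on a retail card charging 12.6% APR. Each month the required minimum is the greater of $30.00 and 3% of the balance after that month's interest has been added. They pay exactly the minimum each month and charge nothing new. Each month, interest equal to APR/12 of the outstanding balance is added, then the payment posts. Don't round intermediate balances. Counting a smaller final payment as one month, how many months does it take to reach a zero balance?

121 months

Monthly rate r = 12.6%/12 = 1.05% = 0.0105.
While 3% of the post-interest balance exceeds $30.00, each month B ← (B·(1+r))·(1 − 0.03), i.e. B shrinks by the factor (1+r)·0.97 = 0.98018.
This holds for months 1–80. Entering month 81 the balance is $978.11; 3% of the post-interest balance is now below $30.00, so the flat $30.00 minimum applies from here.
From month 81 a fixed $30.00 at rate r clears $978.11 in 41 more payments. Total: 80 + 41 = 121 months.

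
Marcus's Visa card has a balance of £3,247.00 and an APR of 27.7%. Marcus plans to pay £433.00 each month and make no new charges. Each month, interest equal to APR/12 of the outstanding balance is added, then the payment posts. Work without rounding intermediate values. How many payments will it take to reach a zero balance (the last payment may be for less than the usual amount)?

Monthly rate r = 27.7%/12 = 2.30833% = 0.0230833.
Recurrence: B ← B·(1+r) − £433.00.
Month 1: interest £74.95; balance after payment £2,888.95.
Month 2: interest £66.69; balance after payment £2,522.64.
Closed form: n = −ln(1 − rB₀/P)/ln(1+r) = −ln(0.8269)/ln(1.02308) ≈ 8.329, so the balance reaches zero during payment 9.

9 months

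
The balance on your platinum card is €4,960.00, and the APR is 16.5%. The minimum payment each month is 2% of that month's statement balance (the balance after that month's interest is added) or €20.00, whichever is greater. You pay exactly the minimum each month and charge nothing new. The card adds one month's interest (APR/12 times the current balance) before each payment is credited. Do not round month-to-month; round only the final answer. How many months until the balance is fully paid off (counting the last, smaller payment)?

330 months

Monthly rate r = 16.5%/12 = 1.375% = 0.01375.
While 2% of the post-interest balance exceeds €20.00, each month B ← (B·(1+r))·(1 − 0.02), i.e. B shrinks by the factor (1+r)·0.98 = 0.99347.
This holds for months 1–247. Entering month 248 the balance is €984.57; 2% of the post-interest balance is now below €20.00, so the flat €20.00 minimum applies from here.
From month 248 a fixed €20.00 at rate r clears €984.57 in 83 more payments. Total: 247 + 83 = 330 months.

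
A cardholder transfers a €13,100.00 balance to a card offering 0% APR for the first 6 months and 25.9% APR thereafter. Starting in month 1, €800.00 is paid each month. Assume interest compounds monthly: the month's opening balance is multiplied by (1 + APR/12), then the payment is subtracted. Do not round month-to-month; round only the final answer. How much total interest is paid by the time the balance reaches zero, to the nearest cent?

Promo months 1–6 at r₀ = 0%/12 = 0; months 7+ at r₁ = 25.9%/12 = 0.0215833.
After month 6 (no interest yet): B = €13,100.00 − 6·€800.00 = €8,300.00.
Then at r₁ with €800.00/mo: n₂ = −ln(1 − r₁·B/P)/ln(1+r₁) ≈ 11.87 → 12 more payments.
Total paid = 17·€800.00 + €698.46 = €14,298.46; interest = €14,298.46 − €13,100.00 = €1,198.46.

€1,198.46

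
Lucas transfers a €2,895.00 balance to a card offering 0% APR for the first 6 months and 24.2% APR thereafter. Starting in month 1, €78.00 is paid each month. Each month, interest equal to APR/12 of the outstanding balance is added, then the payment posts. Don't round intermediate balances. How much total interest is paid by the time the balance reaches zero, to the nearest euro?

€1,431

Promo months 1–6 at r₀ = 0%/12 = 0; months 7+ at r₁ = 24.2%/12 = 0.0201667.
After month 6 (no interest yet): B = €2,895.00 − 6·€78.00 = €2,427.00.
Then at r₁ with €78.00/mo: n₂ = −ln(1 − r₁·B/P)/ln(1+r₁) ≈ 49.46 → 50 more payments.
Total paid = 55·€78.00 + €36.00 = €4,326.00; interest = €4,326.00 − €2,895.00 = €1,431.00.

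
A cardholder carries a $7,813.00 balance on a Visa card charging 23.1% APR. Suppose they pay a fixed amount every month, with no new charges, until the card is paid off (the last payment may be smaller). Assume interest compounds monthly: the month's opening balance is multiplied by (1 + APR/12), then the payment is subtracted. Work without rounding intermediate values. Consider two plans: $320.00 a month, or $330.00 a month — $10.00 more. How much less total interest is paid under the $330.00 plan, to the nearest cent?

Monthly rate r = 23.1%/12 = 1.925% = 0.01925.
At $320.00/mo: n = ⌈−ln(1 − rB₀/P)/ln(1+r)⌉ = 34 payments (last $95.74); total interest = total paid − $7,813.00 = $2,842.74.
At $330.00/mo: 32 payments (last $299.39); total interest $2,716.39.
Interest saved = $2,842.74 − $2,716.39 = $126.35.

$126.35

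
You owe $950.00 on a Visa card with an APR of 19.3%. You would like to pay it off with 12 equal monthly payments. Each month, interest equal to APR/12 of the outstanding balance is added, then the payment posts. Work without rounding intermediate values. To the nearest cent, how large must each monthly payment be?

$87.68

Monthly rate r = 19.3%/12 = 1.60833% = 0.0160833.
Level-payment amortization: P = B₀·r / (1 − (1+r)^(−n)) = 950.00·0.0160833 / (1 − 1.01608^(−12)).
Denominator 1 − (1+r)^(−12) = 0.17425098.
P = 15.2792 / 0.17425098 ≈ 87.68.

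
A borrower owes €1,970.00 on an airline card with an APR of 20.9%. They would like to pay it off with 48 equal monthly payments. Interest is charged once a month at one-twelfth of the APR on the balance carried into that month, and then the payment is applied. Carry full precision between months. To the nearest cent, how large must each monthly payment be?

€60.90

Monthly rate r = 20.9%/12 = 1.74167% = 0.0174167.
Level-payment amortization: P = B₀·r / (1 − (1+r)^(−n)) = 1970.00·0.0174167 / (1 − 1.01742^(−48)).
Denominator 1 − (1+r)^(−48) = 0.56342857.
P = 34.3108 / 0.56342857 ≈ 60.90.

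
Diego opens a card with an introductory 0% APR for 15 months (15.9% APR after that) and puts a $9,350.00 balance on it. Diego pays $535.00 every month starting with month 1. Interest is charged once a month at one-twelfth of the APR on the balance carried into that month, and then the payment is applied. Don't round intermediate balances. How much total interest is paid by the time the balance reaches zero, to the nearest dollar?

Promo months 1–15 at r₀ = 0%/12 = 0; months 16+ at r₁ = 15.9%/12 = 0.01325.
After month 15 (no interest yet): B = $9,350.00 − 15·$535.00 = $1,325.00.
Then at r₁ with $535.00/mo: n₂ = −ln(1 − r₁·B/P)/ln(1+r₁) ≈ 2.53 → 3 more payments.
Total paid = 17·$535.00 + $287.01 = $9,382.01; interest = $9,382.01 − $9,350.00 = $32.01.

$32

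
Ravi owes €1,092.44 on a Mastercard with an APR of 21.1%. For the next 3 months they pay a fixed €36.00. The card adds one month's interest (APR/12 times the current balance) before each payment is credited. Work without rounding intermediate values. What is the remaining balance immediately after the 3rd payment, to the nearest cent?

Monthly rate r = 21.1%/12 = 1.75833% = 0.0175833.
Each month: B ← B·(1+r) − €36.00.
Month 1: interest €19.21; balance after payment €1,075.65.
Month 2: interest €18.91; balance after payment €1,058.56.
Month 3: interest €18.61; balance after payment €1,041.18.

€1,041.18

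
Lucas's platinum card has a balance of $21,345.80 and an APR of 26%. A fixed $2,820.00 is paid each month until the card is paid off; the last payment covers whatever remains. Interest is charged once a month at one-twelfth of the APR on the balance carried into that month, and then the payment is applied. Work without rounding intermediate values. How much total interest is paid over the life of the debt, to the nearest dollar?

$2,228

Monthly rate r = 26%/12 = 2.16667% = 0.0216667.
Payoff takes n = ⌈−ln(1 − rB₀/P)/ln(1+r)⌉ = ⌈8.357⌉ = 9 payments; the last is $1,013.32.
Total paid = 8·$2,820.00 + $1,013.32 = $23,573.32.
Total interest = total paid − principal = $23,573.32 − $21,345.80 = $2,227.52.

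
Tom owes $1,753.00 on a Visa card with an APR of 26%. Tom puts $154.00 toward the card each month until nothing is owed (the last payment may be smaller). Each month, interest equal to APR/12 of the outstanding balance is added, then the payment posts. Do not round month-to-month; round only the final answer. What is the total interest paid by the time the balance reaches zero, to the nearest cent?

$281.93

Monthly rate r = 26%/12 = 2.16667% = 0.0216667.
Payoff takes n = ⌈−ln(1 − rB₀/P)/ln(1+r)⌉ = ⌈13.212⌉ = 14 payments; the last is $32.93.
Total paid = 13·$154.00 + $32.93 = $2,034.93.
Total interest = total paid − principal = $2,034.93 − $1,753.00 = $281.93.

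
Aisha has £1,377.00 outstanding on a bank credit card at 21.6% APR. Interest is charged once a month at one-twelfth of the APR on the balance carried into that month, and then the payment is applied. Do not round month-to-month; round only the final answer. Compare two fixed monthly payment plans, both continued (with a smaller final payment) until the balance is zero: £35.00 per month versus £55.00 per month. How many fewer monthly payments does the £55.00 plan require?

Monthly rate r = 21.6%/12 = 1.8% = 0.018.
At £35.00/mo: n = ⌈−ln(1 − rB₀/P)/ln(1+r)⌉ = 70 payments (last £1.26); total interest = total paid − £1,377.00 = £1,039.26.
At £55.00/mo: 34 payments (last £31.91); total interest £469.91.
Payments saved = 70 − 34 = 36.

36 fewer payments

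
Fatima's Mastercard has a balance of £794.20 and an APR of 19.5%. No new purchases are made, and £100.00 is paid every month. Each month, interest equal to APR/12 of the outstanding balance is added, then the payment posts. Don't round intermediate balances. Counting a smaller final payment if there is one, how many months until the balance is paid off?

9 months

Monthly rate r = 19.5%/12 = 1.625% = 0.01625.
Recurrence: B ← B·(1+r) − £100.00.
Month 1: interest £12.91; balance after payment £707.11.
Month 2: interest £11.49; balance after payment £618.60.
Closed form: n = −ln(1 − rB₀/P)/ln(1+r) = −ln(0.87094)/ln(1.01625) ≈ 8.572, so the balance reaches zero during payment 9.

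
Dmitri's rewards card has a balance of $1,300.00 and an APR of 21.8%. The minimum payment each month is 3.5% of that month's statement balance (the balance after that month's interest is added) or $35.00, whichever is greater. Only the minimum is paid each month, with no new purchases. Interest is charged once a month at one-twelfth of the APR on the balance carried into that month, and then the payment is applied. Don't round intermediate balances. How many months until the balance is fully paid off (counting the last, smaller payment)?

Monthly rate r = 21.8%/12 = 1.81667% = 0.0181667.
While 3.5% of the post-interest balance exceeds $35.00, each month B ← (B·(1+r))·(1 − 0.035), i.e. B shrinks by the factor (1+r)·0.965 = 0.98253.
This holds for months 1–16. Entering month 17 the balance is $980.58; 3.5% of the post-interest balance is now below $35.00, so the flat $35.00 minimum applies from here.
From month 17 a fixed $35.00 at rate r clears $980.58 in 40 more payments. Total: 16 + 40 = 56 months.

56 months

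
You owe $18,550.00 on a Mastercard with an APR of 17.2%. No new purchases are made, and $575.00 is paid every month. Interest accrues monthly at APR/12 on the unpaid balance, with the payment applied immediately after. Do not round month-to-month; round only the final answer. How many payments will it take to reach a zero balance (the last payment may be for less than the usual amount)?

Monthly rate r = 17.2%/12 = 1.43333% = 0.0143333.
Recurrence: B ← B·(1+r) − $575.00.
Month 1: interest $265.88; balance after payment $18,240.88.
Month 2: interest $261.45; balance after payment $17,927.34.
Closed form: n = −ln(1 − rB₀/P)/ln(1+r) = −ln(0.53759)/ln(1.01433) ≈ 43.611, so the balance reaches zero during payment 44.

44 payments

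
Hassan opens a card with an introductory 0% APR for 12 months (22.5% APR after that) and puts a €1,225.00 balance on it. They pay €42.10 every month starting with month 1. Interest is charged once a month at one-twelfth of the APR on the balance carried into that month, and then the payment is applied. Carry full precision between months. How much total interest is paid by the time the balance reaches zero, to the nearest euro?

€156

Promo months 1–12 at r₀ = 0%/12 = 0; months 13+ at r₁ = 22.5%/12 = 0.01875.
After month 12 (no interest yet): B = €1,225.00 − 12·€42.10 = €719.80.
Then at r₁ with €42.10/mo: n₂ = −ln(1 − r₁·B/P)/ln(1+r₁) ≈ 20.81 → 21 more payments.
Total paid = 32·€42.10 + €34.02 = €1,381.22; interest = €1,381.22 − €1,225.00 = €156.22.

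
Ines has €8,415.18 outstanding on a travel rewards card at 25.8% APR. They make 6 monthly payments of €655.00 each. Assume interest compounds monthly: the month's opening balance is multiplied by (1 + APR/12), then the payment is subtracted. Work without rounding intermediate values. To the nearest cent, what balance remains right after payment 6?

Monthly rate r = 25.8%/12 = 2.15% = 0.0215.
Each month: B ← B·(1+r) − €655.00.
Month 1: interest €180.93; balance after payment €7,941.11.
Month 2: interest €170.73; balance after payment €7,456.84.
Month 3: interest €160.32; balance after payment €6,962.16.
Month 4: interest €149.69; balance after payment €6,456.85.
Month 5: interest €138.82; balance after payment €5,940.67.
Month 6: interest €127.72; balance after payment €5,413.40.

€5,413.40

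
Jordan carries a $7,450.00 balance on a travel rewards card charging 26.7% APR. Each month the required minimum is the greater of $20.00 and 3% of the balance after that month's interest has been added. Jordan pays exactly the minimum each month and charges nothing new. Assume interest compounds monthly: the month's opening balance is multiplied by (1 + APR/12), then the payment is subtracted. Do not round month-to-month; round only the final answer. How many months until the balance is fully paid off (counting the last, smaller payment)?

Monthly rate r = 26.7%/12 = 2.225% = 0.02225.
While 3% of the post-interest balance exceeds $20.00, each month B ← (B·(1+r))·(1 − 0.03), i.e. B shrinks by the factor (1+r)·0.97 = 0.99158.
This holds for months 1–289. Entering month 290 the balance is $647.43; 3% of the post-interest balance is now below $20.00, so the flat $20.00 minimum applies from here.
From month 290 a fixed $20.00 at rate r clears $647.43 in 58 more payments. Total: 289 + 58 = 347 months.

347 months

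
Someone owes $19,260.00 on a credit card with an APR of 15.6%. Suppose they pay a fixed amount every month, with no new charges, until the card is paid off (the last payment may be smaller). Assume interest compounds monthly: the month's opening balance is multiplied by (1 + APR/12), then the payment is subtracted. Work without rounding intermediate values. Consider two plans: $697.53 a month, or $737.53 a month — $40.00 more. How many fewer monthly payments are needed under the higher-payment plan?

2 fewer payments

Monthly rate r = 15.6%/12 = 1.3% = 0.013.
At $697.53/mo: n = ⌈−ln(1 − rB₀/P)/ln(1+r)⌉ = 35 payments (last $298.11); total interest = total paid − $19,260.00 = $4,754.13.
At $737.53/mo: 33 payments (last $81.29); total interest $4,422.25.
Payments saved = 35 − 33 = 2.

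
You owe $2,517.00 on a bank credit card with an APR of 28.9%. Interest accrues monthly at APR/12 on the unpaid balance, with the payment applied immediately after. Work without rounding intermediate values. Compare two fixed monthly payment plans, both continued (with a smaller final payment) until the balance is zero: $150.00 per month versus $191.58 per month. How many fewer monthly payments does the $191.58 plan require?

Monthly rate r = 28.9%/12 = 2.40833% = 0.0240833.
At $150.00/mo: n = ⌈−ln(1 − rB₀/P)/ln(1+r)⌉ = 22 payments (last $113.52); total interest = total paid − $2,517.00 = $746.52.
At $191.58/mo: 16 payments (last $188.64); total interest $545.34.
Payments saved = 22 − 16 = 6.

6 fewer payments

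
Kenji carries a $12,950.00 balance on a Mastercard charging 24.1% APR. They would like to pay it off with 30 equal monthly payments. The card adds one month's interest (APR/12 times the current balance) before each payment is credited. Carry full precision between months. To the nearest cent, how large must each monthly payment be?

$578.88

Monthly rate r = 24.1%/12 = 2.00833% = 0.0200833.
Level-payment amortization: P = B₀·r / (1 − (1+r)^(−n)) = 12950.00·0.0200833 / (1 − 1.02008^(−30)).
Denominator 1 − (1+r)^(−30) = 0.449280514.
P = 260.079 / 0.449280514 ≈ 578.88.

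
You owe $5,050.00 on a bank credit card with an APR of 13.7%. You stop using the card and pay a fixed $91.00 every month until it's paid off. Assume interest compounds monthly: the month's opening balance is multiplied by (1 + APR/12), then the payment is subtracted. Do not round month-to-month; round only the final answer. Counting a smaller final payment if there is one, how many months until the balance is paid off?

Monthly rate r = 13.7%/12 = 1.14167% = 0.0114167.
Recurrence: B ← B·(1+r) − $91.00.
Month 1: interest $57.65; balance after payment $5,016.65.
Month 2: interest $57.27; balance after payment $4,982.93.
Closed form: n = −ln(1 − rB₀/P)/ln(1+r) = −ln(0.36644)/ln(1.01142) ≈ 88.436, so the balance reaches zero during payment 89.

89 months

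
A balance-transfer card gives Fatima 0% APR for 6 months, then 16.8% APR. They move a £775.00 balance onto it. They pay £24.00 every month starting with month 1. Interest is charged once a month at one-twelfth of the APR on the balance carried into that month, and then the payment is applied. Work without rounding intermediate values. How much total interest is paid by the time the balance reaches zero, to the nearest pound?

£161

Promo months 1–6 at r₀ = 0%/12 = 0; months 7+ at r₁ = 16.8%/12 = 0.014.
After month 6 (no interest yet): B = £775.00 − 6·£24.00 = £631.00.
Then at r₁ with £24.00/mo: n₂ = −ln(1 − r₁·B/P)/ln(1+r₁) ≈ 33.01 → 34 more payments.
Total paid = 39·£24.00 + £0.35 = £936.35; interest = £936.35 − £775.00 = £161.35.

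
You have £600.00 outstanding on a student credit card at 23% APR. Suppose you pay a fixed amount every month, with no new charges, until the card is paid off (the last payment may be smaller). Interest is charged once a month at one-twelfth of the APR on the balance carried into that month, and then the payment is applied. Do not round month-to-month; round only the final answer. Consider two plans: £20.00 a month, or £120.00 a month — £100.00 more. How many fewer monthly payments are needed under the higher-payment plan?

Monthly rate r = 23%/12 = 1.91667% = 0.0191667.
At £20.00/mo: n = ⌈−ln(1 − rB₀/P)/ln(1+r)⌉ = 46 payments (last £1.41); total interest = total paid − £600.00 = £301.41.
At £120.00/mo: 6 payments (last £37.00); total interest £37.00.
Payments saved = 46 − 6 = 40.

40 fewer payments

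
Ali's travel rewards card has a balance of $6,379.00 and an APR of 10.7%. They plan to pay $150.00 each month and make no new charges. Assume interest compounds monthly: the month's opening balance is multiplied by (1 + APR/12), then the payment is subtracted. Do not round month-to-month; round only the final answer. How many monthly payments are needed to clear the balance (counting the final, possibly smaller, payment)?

54 months

Monthly rate r = 10.7%/12 = 0.891667% = 0.00891667.
Recurrence: B ← B·(1+r) − $150.00.
Month 1: interest $56.88; balance after payment $6,285.88.
Month 2: interest $56.05; balance after payment $6,191.93.
Closed form: n = −ln(1 − rB₀/P)/ln(1+r) = −ln(0.6208)/ln(1.00892) ≈ 53.704, so the balance reaches zero during payment 54.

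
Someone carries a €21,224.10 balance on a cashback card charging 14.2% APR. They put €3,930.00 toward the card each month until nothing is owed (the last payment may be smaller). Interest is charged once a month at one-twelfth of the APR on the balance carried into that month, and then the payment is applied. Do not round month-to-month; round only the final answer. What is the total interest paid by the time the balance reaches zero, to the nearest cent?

Monthly rate r = 14.2%/12 = 1.18333% = 0.0118333.
Payoff takes n = ⌈−ln(1 − rB₀/P)/ln(1+r)⌉ = ⌈5.614⌉ = 6 payments; the last is €2,417.62.
Total paid = 5·€3,930.00 + €2,417.62 = €22,067.62.
Total interest = total paid − principal = €22,067.62 − €21,224.10 = €843.52.

€843.52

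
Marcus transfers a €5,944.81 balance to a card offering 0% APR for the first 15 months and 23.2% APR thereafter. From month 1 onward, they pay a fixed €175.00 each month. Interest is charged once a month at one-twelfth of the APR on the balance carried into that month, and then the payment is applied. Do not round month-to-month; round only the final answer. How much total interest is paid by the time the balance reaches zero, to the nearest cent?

Promo months 1–15 at r₀ = 0%/12 = 0; months 16+ at r₁ = 23.2%/12 = 0.0193333.
After month 15 (no interest yet): B = €5,944.81 − 15·€175.00 = €3,319.81.
Then at r₁ with €175.00/mo: n₂ = −ln(1 − r₁·B/P)/ln(1+r₁) ≈ 23.86 → 24 more payments.
Total paid = 38·€175.00 + €150.84 = €6,800.84; interest = €6,800.84 − €5,944.81 = €856.03.

€856.03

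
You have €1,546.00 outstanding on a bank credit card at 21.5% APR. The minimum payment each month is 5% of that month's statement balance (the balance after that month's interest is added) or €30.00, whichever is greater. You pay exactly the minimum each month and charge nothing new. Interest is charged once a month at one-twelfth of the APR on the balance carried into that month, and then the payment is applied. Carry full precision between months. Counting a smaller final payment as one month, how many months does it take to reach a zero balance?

54 months

Monthly rate r = 21.5%/12 = 1.79167% = 0.0179167.
While 5% of the post-interest balance exceeds €30.00, each month B ← (B·(1+r))·(1 − 0.05), i.e. B shrinks by the factor (1+r)·0.95 = 0.96702.
This holds for months 1–29. Entering month 30 the balance is €584.59; 5% of the post-interest balance is now below €30.00, so the flat €30.00 minimum applies from here.
From month 30 a fixed €30.00 at rate r clears €584.59 in 25 more payments. Total: 29 + 25 = 54 months.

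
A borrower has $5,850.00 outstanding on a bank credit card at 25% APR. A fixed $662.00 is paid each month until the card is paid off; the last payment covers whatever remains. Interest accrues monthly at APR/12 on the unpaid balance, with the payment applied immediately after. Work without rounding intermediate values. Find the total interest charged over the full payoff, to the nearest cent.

$683.20

Monthly rate r = 25%/12 = 2.08333% = 0.0208333.
Payoff takes n = ⌈−ln(1 − rB₀/P)/ln(1+r)⌉ = ⌈9.868⌉ = 10 payments; the last is $575.20.
Total paid = 9·$662.00 + $575.20 = $6,533.20.
Total interest = total paid − principal = $6,533.20 − $5,850.00 = $683.20.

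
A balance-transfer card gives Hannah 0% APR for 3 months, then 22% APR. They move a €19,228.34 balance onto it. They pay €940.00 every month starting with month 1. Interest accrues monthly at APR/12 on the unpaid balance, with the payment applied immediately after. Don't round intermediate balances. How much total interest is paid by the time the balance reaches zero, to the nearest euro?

Promo months 1–3 at r₀ = 0%/12 = 0; months 4+ at r₁ = 22%/12 = 0.0183333.
After month 3 (no interest yet): B = €19,228.34 − 3·€940.00 = €16,408.34.
Then at r₁ with €940.00/mo: n₂ = −ln(1 − r₁·B/P)/ln(1+r₁) ≈ 21.23 → 22 more payments.
Total paid = 24·€940.00 + €217.78 = €22,777.78; interest = €22,777.78 − €19,228.34 = €3,549.44.

€3,549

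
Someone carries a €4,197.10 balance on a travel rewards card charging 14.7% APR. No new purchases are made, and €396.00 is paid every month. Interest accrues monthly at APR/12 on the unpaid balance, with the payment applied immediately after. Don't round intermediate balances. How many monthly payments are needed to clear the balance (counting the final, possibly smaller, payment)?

Monthly rate r = 14.7%/12 = 1.225% = 0.01225.
Recurrence: B ← B·(1+r) − €396.00.
Month 1: interest €51.41; balance after payment €3,852.51.
Month 2: interest €47.19; balance after payment €3,503.71.
Closed form: n = −ln(1 − rB₀/P)/ln(1+r) = −ln(0.87017)/ln(1.01225) ≈ 11.422, so the balance reaches zero during payment 12.

12 payments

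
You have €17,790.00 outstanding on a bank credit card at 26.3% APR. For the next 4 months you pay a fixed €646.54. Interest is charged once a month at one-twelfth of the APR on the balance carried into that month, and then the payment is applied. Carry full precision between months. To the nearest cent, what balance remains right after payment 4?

Monthly rate r = 26.3%/12 = 2.19167% = 0.0219167.
Each month: B ← B·(1+r) − €646.54.
Month 1: interest €389.90; balance after payment €17,533.36.
Month 2: interest €384.27; balance after payment €17,271.09.
Month 3: interest €378.52; balance after payment €17,003.07.
Month 4: interest €372.65; balance after payment €16,729.19.

€16,729.19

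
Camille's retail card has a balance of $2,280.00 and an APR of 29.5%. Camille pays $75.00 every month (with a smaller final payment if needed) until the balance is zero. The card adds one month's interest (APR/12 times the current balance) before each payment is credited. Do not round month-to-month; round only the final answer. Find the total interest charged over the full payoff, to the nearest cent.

$1,968.59

Monthly rate r = 29.5%/12 = 2.45833% = 0.0245833.
Payoff takes n = ⌈−ln(1 − rB₀/P)/ln(1+r)⌉ = ⌈56.645⌉ = 57 payments; the last is $48.59.
Total paid = 56·$75.00 + $48.59 = $4,248.59.
Total interest = total paid − principal = $4,248.59 − $2,280.00 = $1,968.59.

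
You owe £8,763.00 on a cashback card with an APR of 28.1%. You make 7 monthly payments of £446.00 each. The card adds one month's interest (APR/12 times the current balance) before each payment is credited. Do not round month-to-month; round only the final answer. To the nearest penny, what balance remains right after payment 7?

£6,954.26

Monthly rate r = 28.1%/12 = 2.34167% = 0.0234167.
Each month: B ← B·(1+r) − £446.00.
Month 1: interest £205.20; balance after payment £8,522.20.
Month 2: interest £199.56; balance after payment £8,275.76.
Month 3: interest £193.79; balance after payment £8,023.55.
Month 4: interest £187.88; balance after payment £7,765.44.
Month 5: interest £181.84; balance after payment £7,501.28.
Month 6: interest £175.65; balance after payment £7,230.93.
Month 7: interest £169.32; balance after payment £6,954.26.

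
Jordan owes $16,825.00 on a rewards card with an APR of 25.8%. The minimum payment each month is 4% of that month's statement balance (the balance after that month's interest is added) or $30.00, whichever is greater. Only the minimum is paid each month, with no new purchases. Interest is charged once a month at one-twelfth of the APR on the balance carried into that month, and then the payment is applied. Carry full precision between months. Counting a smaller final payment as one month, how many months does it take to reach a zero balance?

196 months

Monthly rate r = 25.8%/12 = 2.15% = 0.0215.
While 4% of the post-interest balance exceeds $30.00, each month B ← (B·(1+r))·(1 − 0.04), i.e. B shrinks by the factor (1+r)·0.96 = 0.98064.
This holds for months 1–161. Entering month 162 the balance is $722.77; 4% of the post-interest balance is now below $30.00, so the flat $30.00 minimum applies from here.
From month 162 a fixed $30.00 at rate r clears $722.77 in 35 more payments. Total: 161 + 35 = 196 months.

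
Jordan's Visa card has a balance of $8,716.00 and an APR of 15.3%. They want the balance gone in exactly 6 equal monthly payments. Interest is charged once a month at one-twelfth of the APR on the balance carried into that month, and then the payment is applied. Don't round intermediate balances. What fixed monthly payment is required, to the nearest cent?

$1,518.18

Monthly rate r = 15.3%/12 = 1.275% = 0.01275.
Level-payment amortization: P = B₀·r / (1 − (1+r)^(−n)) = 8716.00·0.01275 / (1 − 1.01275^(−6)).
Denominator 1 − (1+r)^(−6) = 0.0731990103.
P = 111.129 / 0.0731990103 ≈ 1518.18.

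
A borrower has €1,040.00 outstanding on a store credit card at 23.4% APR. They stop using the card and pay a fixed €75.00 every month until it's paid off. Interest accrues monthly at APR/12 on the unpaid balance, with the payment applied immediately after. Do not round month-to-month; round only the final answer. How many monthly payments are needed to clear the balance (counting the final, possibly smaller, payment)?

Monthly rate r = 23.4%/12 = 1.95% = 0.0195.
Recurrence: B ← B·(1+r) − €75.00.
Month 1: interest €20.28; balance after payment €985.28.
Month 2: interest €19.21; balance after payment €929.49.
Closed form: n = −ln(1 − rB₀/P)/ln(1+r) = −ln(0.7296)/ln(1.0195) ≈ 16.324, so the balance reaches zero during payment 17.

17 months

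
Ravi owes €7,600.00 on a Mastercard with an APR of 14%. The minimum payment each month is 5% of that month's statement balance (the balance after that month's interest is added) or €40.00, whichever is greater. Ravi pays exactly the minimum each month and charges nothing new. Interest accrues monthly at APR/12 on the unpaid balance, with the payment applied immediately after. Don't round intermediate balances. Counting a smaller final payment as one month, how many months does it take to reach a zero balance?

Monthly rate r = 14%/12 = 1.16667% = 0.0116667.
While 5% of the post-interest balance exceeds €40.00, each month B ← (B·(1+r))·(1 − 0.05), i.e. B shrinks by the factor (1+r)·0.95 = 0.96108.
This holds for months 1–58. Entering month 59 the balance is €760.25; 5% of the post-interest balance is now below €40.00, so the flat €40.00 minimum applies from here.
From month 59 a fixed €40.00 at rate r clears €760.25 in 22 more payments. Total: 58 + 22 = 80 months.

80 months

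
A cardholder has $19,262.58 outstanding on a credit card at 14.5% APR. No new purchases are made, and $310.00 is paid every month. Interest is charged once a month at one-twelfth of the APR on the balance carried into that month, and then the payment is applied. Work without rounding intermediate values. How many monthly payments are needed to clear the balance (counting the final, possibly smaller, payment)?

Monthly rate r = 14.5%/12 = 1.20833% = 0.0120833.
Recurrence: B ← B·(1+r) − $310.00.
Month 1: interest $232.76; balance after payment $19,185.34.
Month 2: interest $231.82; balance after payment $19,107.16.
Closed form: n = −ln(1 − rB₀/P)/ln(1+r) = −ln(0.24917)/ln(1.01208) ≈ 115.695, so the balance reaches zero during payment 116.

116 payments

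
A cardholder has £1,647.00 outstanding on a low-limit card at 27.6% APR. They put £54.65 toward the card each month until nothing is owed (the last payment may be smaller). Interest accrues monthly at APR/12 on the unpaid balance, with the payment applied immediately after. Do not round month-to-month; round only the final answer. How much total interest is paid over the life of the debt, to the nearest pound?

£1,192

Monthly rate r = 27.6%/12 = 2.3% = 0.023.
Payoff takes n = ⌈−ln(1 − rB₀/P)/ln(1+r)⌉ = ⌈51.954⌉ = 52 payments; the last is £52.19.
Total paid = 51·£54.65 + £52.19 = £2,839.34.
Total interest = total paid − principal = £2,839.34 − £1,647.00 = £1,192.34.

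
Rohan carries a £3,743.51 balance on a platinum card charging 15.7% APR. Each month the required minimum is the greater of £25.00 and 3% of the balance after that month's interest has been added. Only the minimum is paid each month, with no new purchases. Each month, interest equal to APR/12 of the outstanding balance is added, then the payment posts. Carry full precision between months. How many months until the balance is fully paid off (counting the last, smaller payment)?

131 months

Monthly rate r = 15.7%/12 = 1.30833% = 0.0130833.
While 3% of the post-interest balance exceeds £25.00, each month B ← (B·(1+r))·(1 − 0.03), i.e. B shrinks by the factor (1+r)·0.97 = 0.98269.
This holds for months 1–87. Entering month 88 the balance is £819.50; 3% of the post-interest balance is now below £25.00, so the flat £25.00 minimum applies from here.
From month 88 a fixed £25.00 at rate r clears £819.50 in 44 more payments. Total: 87 + 44 = 131 months.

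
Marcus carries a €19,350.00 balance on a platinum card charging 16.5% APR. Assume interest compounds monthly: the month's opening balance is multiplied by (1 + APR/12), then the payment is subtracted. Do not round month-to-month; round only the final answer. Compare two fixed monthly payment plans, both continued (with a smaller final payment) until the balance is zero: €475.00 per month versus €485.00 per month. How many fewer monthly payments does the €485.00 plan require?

2 fewer payments

Monthly rate r = 16.5%/12 = 1.375% = 0.01375.
At €475.00/mo: n = ⌈−ln(1 − rB₀/P)/ln(1+r)⌉ = 61 payments (last €66.48); total interest = total paid − €19,350.00 = €9,216.48.
At €485.00/mo: 59 payments (last €117.65); total interest €8,897.65.
Payments saved = 61 − 59 = 2.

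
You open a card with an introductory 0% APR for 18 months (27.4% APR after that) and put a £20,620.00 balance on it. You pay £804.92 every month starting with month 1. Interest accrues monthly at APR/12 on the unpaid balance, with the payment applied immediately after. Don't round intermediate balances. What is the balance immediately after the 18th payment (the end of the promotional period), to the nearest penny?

Promo months 1–18 at r₀ = 0%/12 = 0; months 19+ at r₁ = 27.4%/12 = 0.0228333.
After month 18 (no interest yet): B = £20,620.00 − 18·£804.92 = £6,131.44.

£6,131.44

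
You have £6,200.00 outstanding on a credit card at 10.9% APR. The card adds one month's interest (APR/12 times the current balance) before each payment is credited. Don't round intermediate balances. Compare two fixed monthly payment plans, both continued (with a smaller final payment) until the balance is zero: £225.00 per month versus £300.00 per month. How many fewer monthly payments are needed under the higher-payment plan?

9 fewer payments

Monthly rate r = 10.9%/12 = 0.908333% = 0.00908333.
At £225.00/mo: n = ⌈−ln(1 − rB₀/P)/ln(1+r)⌉ = 32 payments (last £193.34); total interest = total paid − £6,200.00 = £968.34.
At £300.00/mo: 23 payments (last £298.00); total interest £698.00.
Payments saved = 32 − 23 = 9.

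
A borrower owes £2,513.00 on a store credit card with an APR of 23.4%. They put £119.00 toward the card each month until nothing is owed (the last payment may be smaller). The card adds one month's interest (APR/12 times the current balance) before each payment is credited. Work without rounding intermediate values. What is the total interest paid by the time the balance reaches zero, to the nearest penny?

Monthly rate r = 23.4%/12 = 1.95% = 0.0195.
Payoff takes n = ⌈−ln(1 − rB₀/P)/ln(1+r)⌉ = ⌈27.479⌉ = 28 payments; the last is £57.26.
Total paid = 27·£119.00 + £57.26 = £3,270.26.
Total interest = total paid − principal = £3,270.26 − £2,513.00 = £757.26.

£757.26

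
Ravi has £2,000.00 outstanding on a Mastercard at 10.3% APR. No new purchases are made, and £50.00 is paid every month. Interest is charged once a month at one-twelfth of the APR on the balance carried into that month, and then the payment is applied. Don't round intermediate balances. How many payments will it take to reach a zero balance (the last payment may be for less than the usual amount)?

50 payments

Monthly rate r = 10.3%/12 = 0.858333% = 0.00858333.
Recurrence: B ← B·(1+r) − £50.00.
Month 1: interest £17.17; balance after payment £1,967.17.
Month 2: interest £16.88; balance after payment £1,934.05.
Closed form: n = −ln(1 − rB₀/P)/ln(1+r) = −ln(0.65667)/ln(1.00858) ≈ 49.209, so the balance reaches zero during payment 50.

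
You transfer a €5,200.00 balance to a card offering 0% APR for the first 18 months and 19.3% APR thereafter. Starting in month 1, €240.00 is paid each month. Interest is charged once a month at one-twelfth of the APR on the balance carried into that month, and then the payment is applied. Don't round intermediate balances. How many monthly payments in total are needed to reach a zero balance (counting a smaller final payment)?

22 payments

Promo months 1–18 at r₀ = 0%/12 = 0; months 19+ at r₁ = 19.3%/12 = 0.0160833.
After month 18 (no interest yet): B = €5,200.00 − 18·€240.00 = €880.00.
Then at r₁ with €240.00/mo: n₂ = −ln(1 − r₁·B/P)/ln(1+r₁) ≈ 3.81 → 4 more payments.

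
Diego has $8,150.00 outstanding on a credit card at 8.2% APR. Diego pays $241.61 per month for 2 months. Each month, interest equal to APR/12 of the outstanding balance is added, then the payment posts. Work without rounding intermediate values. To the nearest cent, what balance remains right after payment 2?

Monthly rate r = 8.2%/12 = 0.683333% = 0.00683333.
Each month: B ← B·(1+r) − $241.61.
Month 1: interest $55.69; balance after payment $7,964.08.
Month 2: interest $54.42; balance after payment $7,776.89.

$7,776.89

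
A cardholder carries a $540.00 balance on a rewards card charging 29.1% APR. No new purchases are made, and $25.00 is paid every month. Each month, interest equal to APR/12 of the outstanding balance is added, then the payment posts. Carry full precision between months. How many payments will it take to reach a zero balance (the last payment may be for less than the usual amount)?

31 months

Monthly rate r = 29.1%/12 = 2.425% = 0.02425.
Recurrence: B ← B·(1+r) − $25.00.
Month 1: interest $13.10; balance after payment $528.10.
Month 2: interest $12.81; balance after payment $515.90.
Closed form: n = −ln(1 − rB₀/P)/ln(1+r) = −ln(0.4762)/ln(1.02425) ≈ 30.964, so the balance reaches zero during payment 31.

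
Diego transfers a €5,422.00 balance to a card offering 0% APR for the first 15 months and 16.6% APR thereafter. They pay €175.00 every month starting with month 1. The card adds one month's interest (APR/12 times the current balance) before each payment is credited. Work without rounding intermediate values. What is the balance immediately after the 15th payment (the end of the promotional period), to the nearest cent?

Promo months 1–15 at r₀ = 0%/12 = 0; months 16+ at r₁ = 16.6%/12 = 0.0138333.
After month 15 (no interest yet): B = €5,422.00 − 15·€175.00 = €2,797.00.

€2,797.00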